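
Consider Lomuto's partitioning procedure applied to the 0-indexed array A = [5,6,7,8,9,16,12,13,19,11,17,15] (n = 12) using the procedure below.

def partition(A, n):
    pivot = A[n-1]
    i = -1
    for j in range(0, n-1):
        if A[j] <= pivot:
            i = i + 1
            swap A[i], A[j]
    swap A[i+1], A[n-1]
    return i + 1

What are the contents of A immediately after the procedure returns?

[5,6,7,8,9,12,13,11,15,16,17,19]

pivot = A[11] = 15; i = -1
j=0: A[0]=5 ≤ 15 → i=0, swap A[0],A[0] (no change) → [5,6,7,8,9,16,12,13,19,11,17,15]
j=1: A[1]=6 ≤ 15 → i=1, swap A[1],A[1] (no change) → [5,6,7,8,9,16,12,13,19,11,17,15]
j=2: A[2]=7 ≤ 15 → i=2, swap A[2],A[2] (no change) → [5,6,7,8,9,16,12,13,19,11,17,15]
j=3: A[3]=8 ≤ 15 → i=3, swap A[3],A[3] (no change) → [5,6,7,8,9,16,12,13,19,11,17,15]
j=4: A[4]=9 ≤ 15 → i=4, swap A[4],A[4] (no change) → [5,6,7,8,9,16,12,13,19,11,17,15]
j=5: A[5]=16 > 15 → no swap
j=6: A[6]=12 ≤ 15 → i=5, swap A[5],A[6] → [5,6,7,8,9,12,16,13,19,11,17,15]
j=7: A[7]=13 ≤ 15 → i=6, swap A[6],A[7] → [5,6,7,8,9,12,13,16,19,11,17,15]
j=8: A[8]=19 > 15 → no swap
j=9: A[9]=11 ≤ 15 → i=7, swap A[7],A[9] → [5,6,7,8,9,12,13,11,19,16,17,15]
j=10: A[10]=17 > 15 → no swap
final swap A[8],A[11] → [5,6,7,8,9,12,13,11,15,16,17,19]; return 8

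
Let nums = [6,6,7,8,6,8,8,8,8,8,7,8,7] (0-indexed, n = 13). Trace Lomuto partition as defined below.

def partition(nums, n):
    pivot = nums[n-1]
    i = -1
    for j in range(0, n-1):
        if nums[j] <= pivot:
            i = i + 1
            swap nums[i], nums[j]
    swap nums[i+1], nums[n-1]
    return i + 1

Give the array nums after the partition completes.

pivot = nums[12] = 7; i = -1
j=0: nums[0]=6 ≤ 7 → i=0, swap nums[0],nums[0] (no change) → [6,6,7,8,6,8,8,8,8,8,7,8,7]
j=1: nums[1]=6 ≤ 7 → i=1, swap nums[1],nums[1] (no change) → [6,6,7,8,6,8,8,8,8,8,7,8,7]
j=2: nums[2]=7 ≤ 7 → i=2, swap nums[2],nums[2] (no change) → [6,6,7,8,6,8,8,8,8,8,7,8,7]
j=3: nums[3]=8 > 7 → no swap
j=4: nums[4]=6 ≤ 7 → i=3, swap nums[3],nums[4] → [6,6,7,6,8,8,8,8,8,8,7,8,7]
j=5: nums[5]=8 > 7 → no swap
j=6: nums[6]=8 > 7 → no swap
j=7: nums[7]=8 > 7 → no swap
j=8: nums[8]=8 > 7 → no swap
j=9: nums[9]=8 > 7 → no swap
j=10: nums[10]=7 ≤ 7 → i=4, swap nums[4],nums[10] → [6,6,7,6,7,8,8,8,8,8,8,8,7]
j=11: nums[11]=8 > 7 → no swap
final swap nums[5],nums[12] → [6,6,7,6,7,7,8,8,8,8,8,8,8]; return 5

[6,6,7,6,7,7,8,8,8,8,8,8,8]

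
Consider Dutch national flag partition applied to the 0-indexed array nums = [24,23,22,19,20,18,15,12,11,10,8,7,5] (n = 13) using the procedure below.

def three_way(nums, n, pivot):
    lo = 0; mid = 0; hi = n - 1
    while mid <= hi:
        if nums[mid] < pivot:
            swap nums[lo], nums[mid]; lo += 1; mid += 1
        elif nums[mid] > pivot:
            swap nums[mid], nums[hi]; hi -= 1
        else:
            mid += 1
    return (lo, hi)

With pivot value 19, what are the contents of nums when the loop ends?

pivot = 19; lo=0, mid=0, hi=12
nums[mid]=24>19: swap nums[0],nums[12]; hi=11 → [5,23,22,19,20,18,15,12,11,10,8,7,24]
nums[mid]=5<19: swap nums[0],nums[0]; lo=1,mid=1 → [5,23,22,19,20,18,15,12,11,10,8,7,24]
nums[mid]=23>19: swap nums[1],nums[11]; hi=10 → [5,7,22,19,20,18,15,12,11,10,8,23,24]
nums[mid]=7<19: swap nums[1],nums[1]; lo=2,mid=2 → [5,7,22,19,20,18,15,12,11,10,8,23,24]
nums[mid]=22>19: swap nums[2],nums[10]; hi=9 → [5,7,8,19,20,18,15,12,11,10,22,23,24]
nums[mid]=8<19: swap nums[2],nums[2]; lo=3,mid=3 → [5,7,8,19,20,18,15,12,11,10,22,23,24]
nums[mid]=19=19: mid=4
nums[mid]=20>19: swap nums[4],nums[9]; hi=8 → [5,7,8,19,10,18,15,12,11,20,22,23,24]
nums[mid]=10<19: swap nums[3],nums[4]; lo=4,mid=5 → [5,7,8,10,19,18,15,12,11,20,22,23,24]
nums[mid]=18<19: swap nums[4],nums[5]; lo=5,mid=6 → [5,7,8,10,18,19,15,12,11,20,22,23,24]
nums[mid]=15<19: swap nums[5],nums[6]; lo=6,mid=7 → [5,7,8,10,18,15,19,12,11,20,22,23,24]
nums[mid]=12<19: swap nums[6],nums[7]; lo=7,mid=8 → [5,7,8,10,18,15,12,19,11,20,22,23,24]
nums[mid]=11<19: swap nums[7],nums[8]; lo=8,mid=9 → [5,7,8,10,18,15,12,11,19,20,22,23,24]
end: lo=8, hi=8; nums = [5,7,8,10,18,15,12,11,19,20,22,23,24]

[5,7,8,10,18,15,12,11,19,20,22,23,24]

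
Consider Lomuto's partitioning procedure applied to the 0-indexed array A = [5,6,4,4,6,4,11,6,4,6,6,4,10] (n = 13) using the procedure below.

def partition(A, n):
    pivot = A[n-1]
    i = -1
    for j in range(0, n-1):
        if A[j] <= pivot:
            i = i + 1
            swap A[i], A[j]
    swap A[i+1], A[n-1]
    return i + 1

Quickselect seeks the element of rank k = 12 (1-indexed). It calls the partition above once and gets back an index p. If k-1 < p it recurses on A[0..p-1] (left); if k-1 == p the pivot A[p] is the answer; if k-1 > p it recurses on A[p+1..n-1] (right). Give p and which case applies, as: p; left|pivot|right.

pivot=10, i=-1
j=0: 5≤10, i=0, swap(0,0) ⇒ [5,6,4,4,6,4,11,6,4,6,6,4,10]
j=1: 6≤10, i=1, swap(1,1) ⇒ [5,6,4,4,6,4,11,6,4,6,6,4,10]
j=2: 4≤10, i=2, swap(2,2) ⇒ [5,6,4,4,6,4,11,6,4,6,6,4,10]
j=3: 4≤10, i=3, swap(3,3) ⇒ [5,6,4,4,6,4,11,6,4,6,6,4,10]
j=4: 6≤10, i=4, swap(4,4) ⇒ [5,6,4,4,6,4,11,6,4,6,6,4,10]
j=5: 4≤10, i=5, swap(5,5) ⇒ [5,6,4,4,6,4,11,6,4,6,6,4,10]
j=6: 11>10, skip
j=7: 6≤10, i=6, swap(6,7) ⇒ [5,6,4,4,6,4,6,11,4,6,6,4,10]
j=8: 4≤10, i=7, swap(7,8) ⇒ [5,6,4,4,6,4,6,4,11,6,6,4,10]
j=9: 6≤10, i=8, swap(8,9) ⇒ [5,6,4,4,6,4,6,4,6,11,6,4,10]
j=10: 6≤10, i=9, swap(9,10) ⇒ [5,6,4,4,6,4,6,4,6,6,11,4,10]
j=11: 4≤10, i=10, swap(10,11) ⇒ [5,6,4,4,6,4,6,4,6,6,4,11,10]
swap(11,12) ⇒ [5,6,4,4,6,4,6,4,6,6,4,10,11]; return 11
p = 11; k-1 = 11 == 11 ⇒ pivot

11; pivot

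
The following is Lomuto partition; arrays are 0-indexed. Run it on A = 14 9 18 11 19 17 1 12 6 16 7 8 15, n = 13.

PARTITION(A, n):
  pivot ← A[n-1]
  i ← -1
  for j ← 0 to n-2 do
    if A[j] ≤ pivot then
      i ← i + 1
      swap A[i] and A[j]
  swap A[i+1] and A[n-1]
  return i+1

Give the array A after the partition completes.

pivot = A[12] = 15; i = -1
j=0: A[0]=14 ≤ 15 → i=0, swap A[0],A[0] (no change) → 14 9 18 11 19 17 1 12 6 16 7 8 15
j=1: A[1]=9 ≤ 15 → i=1, swap A[1],A[1] (no change) → 14 9 18 11 19 17 1 12 6 16 7 8 15
j=2: A[2]=18 > 15 → no swap
j=3: A[3]=11 ≤ 15 → i=2, swap A[2],A[3] → 14 9 11 18 19 17 1 12 6 16 7 8 15
j=4: A[4]=19 > 15 → no swap
j=5: A[5]=17 > 15 → no swap
j=6: A[6]=1 ≤ 15 → i=3, swap A[3],A[6] → 14 9 11 1 19 17 18 12 6 16 7 8 15
j=7: A[7]=12 ≤ 15 → i=4, swap A[4],A[7] → 14 9 11 1 12 17 18 19 6 16 7 8 15
j=8: A[8]=6 ≤ 15 → i=5, swap A[5],A[8] → 14 9 11 1 12 6 18 19 17 16 7 8 15
j=9: A[9]=16 > 15 → no swap
j=10: A[10]=7 ≤ 15 → i=6, swap A[6],A[10] → 14 9 11 1 12 6 7 19 17 16 18 8 15
j=11: A[11]=8 ≤ 15 → i=7, swap A[7],A[11] → 14 9 11 1 12 6 7 8 17 16 18 19 15
final swap A[8],A[12] → 14 9 11 1 12 6 7 8 15 16 18 19 17; return 8

14 9 11 1 12 6 7 8 15 16 18 19 17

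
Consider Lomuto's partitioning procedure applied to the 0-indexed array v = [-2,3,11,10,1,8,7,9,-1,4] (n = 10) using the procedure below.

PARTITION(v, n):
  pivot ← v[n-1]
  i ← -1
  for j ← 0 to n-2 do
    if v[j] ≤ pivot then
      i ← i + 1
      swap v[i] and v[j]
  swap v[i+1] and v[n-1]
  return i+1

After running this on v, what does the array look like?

[-2,3,1,-1,4,8,7,9,10,11]

pivot=4, i=-1
j=0: -2≤4, i=0, swap(0,0) ⇒ [-2,3,11,10,1,8,7,9,-1,4]
j=1: 3≤4, i=1, swap(1,1) ⇒ [-2,3,11,10,1,8,7,9,-1,4]
j=2: 11>4, skip
j=3: 10>4, skip
j=4: 1≤4, i=2, swap(2,4) ⇒ [-2,3,1,10,11,8,7,9,-1,4]
j=5: 8>4, skip
j=6: 7>4, skip
j=7: 9>4, skip
j=8: -1≤4, i=3, swap(3,8) ⇒ [-2,3,1,-1,11,8,7,9,10,4]
swap(4,9) ⇒ [-2,3,1,-1,4,8,7,9,10,11]; return 4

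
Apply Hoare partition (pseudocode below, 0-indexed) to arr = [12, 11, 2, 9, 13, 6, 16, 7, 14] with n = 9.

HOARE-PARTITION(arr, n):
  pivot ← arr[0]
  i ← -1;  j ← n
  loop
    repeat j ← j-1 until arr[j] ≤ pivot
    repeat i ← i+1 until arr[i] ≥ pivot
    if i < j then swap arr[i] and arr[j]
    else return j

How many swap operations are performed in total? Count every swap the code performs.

pivot = arr[0] = 12; i = -1, j = 9
j→7 (arr[7]=7≤12), i→0 (arr[0]=12≥12); i<j, swap → [7, 11, 2, 9, 13, 6, 16, 12, 14]
j→5 (arr[5]=6≤12), i→4 (arr[4]=13≥12); i<j, swap → [7, 11, 2, 9, 6, 13, 16, 12, 14]
j→4, i→5; i≥j, return j=4. arr = [7, 11, 2, 9, 6, 13, 16, 12, 14]

2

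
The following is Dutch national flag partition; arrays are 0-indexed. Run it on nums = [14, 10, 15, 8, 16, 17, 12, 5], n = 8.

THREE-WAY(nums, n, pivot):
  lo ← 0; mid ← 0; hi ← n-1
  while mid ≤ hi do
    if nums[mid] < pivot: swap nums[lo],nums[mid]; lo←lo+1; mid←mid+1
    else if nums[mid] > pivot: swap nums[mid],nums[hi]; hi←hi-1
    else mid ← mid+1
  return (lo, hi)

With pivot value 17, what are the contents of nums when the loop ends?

[14, 10, 15, 8, 16, 12, 5, 17]

lo=0 mid=0 hi=7
14<17: swap(0,0), lo=1 mid=1 ⇒ [14, 10, 15, 8, 16, 17, 12, 5]
10<17: swap(1,1), lo=2 mid=2 ⇒ [14, 10, 15, 8, 16, 17, 12, 5]
15<17: swap(2,2), lo=3 mid=3 ⇒ [14, 10, 15, 8, 16, 17, 12, 5]
8<17: swap(3,3), lo=4 mid=4 ⇒ [14, 10, 15, 8, 16, 17, 12, 5]
16<17: swap(4,4), lo=5 mid=5 ⇒ [14, 10, 15, 8, 16, 17, 12, 5]
17=17: mid=6
12<17: swap(5,6), lo=6 mid=7 ⇒ [14, 10, 15, 8, 16, 12, 17, 5]
5<17: swap(6,7), lo=7 mid=8 ⇒ [14, 10, 15, 8, 16, 12, 5, 17]
done. lo=7 hi=7; nums=[14, 10, 15, 8, 16, 12, 5, 17]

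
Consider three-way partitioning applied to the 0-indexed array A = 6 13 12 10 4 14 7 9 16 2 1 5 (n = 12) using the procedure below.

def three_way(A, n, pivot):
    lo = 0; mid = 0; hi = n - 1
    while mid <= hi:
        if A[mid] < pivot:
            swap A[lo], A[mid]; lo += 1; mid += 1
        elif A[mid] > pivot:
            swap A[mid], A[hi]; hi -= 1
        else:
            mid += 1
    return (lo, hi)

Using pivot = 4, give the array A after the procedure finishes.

1 2 4 10 14 7 9 16 12 13 5 6

pivot = 4; lo=0, mid=0, hi=11
A[mid]=6>4: swap A[0],A[11]; hi=10 → 5 13 12 10 4 14 7 9 16 2 1 6
A[mid]=5>4: swap A[0],A[10]; hi=9 → 1 13 12 10 4 14 7 9 16 2 5 6
A[mid]=1<4: swap A[0],A[0]; lo=1,mid=1 → 1 13 12 10 4 14 7 9 16 2 5 6
A[mid]=13>4: swap A[1],A[9]; hi=8 → 1 2 12 10 4 14 7 9 16 13 5 6
A[mid]=2<4: swap A[1],A[1]; lo=2,mid=2 → 1 2 12 10 4 14 7 9 16 13 5 6
A[mid]=12>4: swap A[2],A[8]; hi=7 → 1 2 16 10 4 14 7 9 12 13 5 6
A[mid]=16>4: swap A[2],A[7]; hi=6 → 1 2 9 10 4 14 7 16 12 13 5 6
A[mid]=9>4: swap A[2],A[6]; hi=5 → 1 2 7 10 4 14 9 16 12 13 5 6
A[mid]=7>4: swap A[2],A[5]; hi=4 → 1 2 14 10 4 7 9 16 12 13 5 6
A[mid]=14>4: swap A[2],A[4]; hi=3 → 1 2 4 10 14 7 9 16 12 13 5 6
A[mid]=4=4: mid=3
A[mid]=10>4: swap A[3],A[3]; hi=2 → 1 2 4 10 14 7 9 16 12 13 5 6
end: lo=2, hi=2; A = 1 2 4 10 14 7 9 16 12 13 5 6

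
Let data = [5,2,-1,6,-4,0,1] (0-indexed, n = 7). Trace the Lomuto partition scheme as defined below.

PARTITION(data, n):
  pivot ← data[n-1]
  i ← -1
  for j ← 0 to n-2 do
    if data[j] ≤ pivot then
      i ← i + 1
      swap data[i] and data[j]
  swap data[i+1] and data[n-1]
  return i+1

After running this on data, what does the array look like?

pivot=1, i=-1
j=0: 5>1, skip
j=1: 2>1, skip
j=2: -1≤1, i=0, swap(0,2) ⇒ [-1,2,5,6,-4,0,1]
j=3: 6>1, skip
j=4: -4≤1, i=1, swap(1,4) ⇒ [-1,-4,5,6,2,0,1]
j=5: 0≤1, i=2, swap(2,5) ⇒ [-1,-4,0,6,2,5,1]
swap(3,6) ⇒ [-1,-4,0,1,2,5,6]; return 3

[-1,-4,0,1,2,5,6]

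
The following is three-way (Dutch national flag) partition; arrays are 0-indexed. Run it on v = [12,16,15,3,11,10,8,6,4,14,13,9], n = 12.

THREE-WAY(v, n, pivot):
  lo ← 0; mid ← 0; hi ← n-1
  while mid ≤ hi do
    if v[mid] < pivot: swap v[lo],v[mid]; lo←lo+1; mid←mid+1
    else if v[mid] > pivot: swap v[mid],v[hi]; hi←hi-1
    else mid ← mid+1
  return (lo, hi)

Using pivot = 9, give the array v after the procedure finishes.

lo=0 mid=0 hi=11
12>9: swap(0,11), hi=10 ⇒ [9,16,15,3,11,10,8,6,4,14,13,12]
9=9: mid=1
16>9: swap(1,10), hi=9 ⇒ [9,13,15,3,11,10,8,6,4,14,16,12]
13>9: swap(1,9), hi=8 ⇒ [9,14,15,3,11,10,8,6,4,13,16,12]
14>9: swap(1,8), hi=7 ⇒ [9,4,15,3,11,10,8,6,14,13,16,12]
4<9: swap(0,1), lo=1 mid=2 ⇒ [4,9,15,3,11,10,8,6,14,13,16,12]
15>9: swap(2,7), hi=6 ⇒ [4,9,6,3,11,10,8,15,14,13,16,12]
6<9: swap(1,2), lo=2 mid=3 ⇒ [4,6,9,3,11,10,8,15,14,13,16,12]
3<9: swap(2,3), lo=3 mid=4 ⇒ [4,6,3,9,11,10,8,15,14,13,16,12]
11>9: swap(4,6), hi=5 ⇒ [4,6,3,9,8,10,11,15,14,13,16,12]
8<9: swap(3,4), lo=4 mid=5 ⇒ [4,6,3,8,9,10,11,15,14,13,16,12]
10>9: swap(5,5), hi=4 ⇒ [4,6,3,8,9,10,11,15,14,13,16,12]
done. lo=4 hi=4; v=[4,6,3,8,9,10,11,15,14,13,16,12]

[4,6,3,8,9,10,11,15,14,13,16,12]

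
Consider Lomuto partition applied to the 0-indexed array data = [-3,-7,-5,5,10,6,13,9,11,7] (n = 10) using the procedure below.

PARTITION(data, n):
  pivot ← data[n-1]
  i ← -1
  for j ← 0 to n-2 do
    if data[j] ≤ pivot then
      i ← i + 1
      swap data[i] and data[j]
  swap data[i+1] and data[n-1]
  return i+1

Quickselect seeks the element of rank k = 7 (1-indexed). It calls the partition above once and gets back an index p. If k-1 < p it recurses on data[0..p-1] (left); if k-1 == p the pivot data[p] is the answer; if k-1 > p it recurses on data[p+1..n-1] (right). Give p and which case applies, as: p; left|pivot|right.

5; right

pivot=7, i=-1
j=0: -3≤7, i=0, swap(0,0) ⇒ [-3,-7,-5,5,10,6,13,9,11,7]
j=1: -7≤7, i=1, swap(1,1) ⇒ [-3,-7,-5,5,10,6,13,9,11,7]
j=2: -5≤7, i=2, swap(2,2) ⇒ [-3,-7,-5,5,10,6,13,9,11,7]
j=3: 5≤7, i=3, swap(3,3) ⇒ [-3,-7,-5,5,10,6,13,9,11,7]
j=4: 10>7, skip
j=5: 6≤7, i=4, swap(4,5) ⇒ [-3,-7,-5,5,6,10,13,9,11,7]
j=6: 13>7, skip
j=7: 9>7, skip
j=8: 11>7, skip
swap(5,9) ⇒ [-3,-7,-5,5,6,7,13,9,11,10]; return 5
p = 5; k-1 = 6 > 5 ⇒ right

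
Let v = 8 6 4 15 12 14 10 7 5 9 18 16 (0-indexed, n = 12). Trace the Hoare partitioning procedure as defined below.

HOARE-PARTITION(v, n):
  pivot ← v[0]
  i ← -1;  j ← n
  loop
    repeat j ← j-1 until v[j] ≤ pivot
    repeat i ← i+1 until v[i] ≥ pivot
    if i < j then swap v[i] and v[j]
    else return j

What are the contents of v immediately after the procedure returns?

pivot=8
j stops at 8 (5), i stops at 0 (8); swap ⇒ 5 6 4 15 12 14 10 7 8 9 18 16
j stops at 7 (7), i stops at 3 (15); swap ⇒ 5 6 4 7 12 14 10 15 8 9 18 16
j stops at 3, i stops at 4; i≥j ⇒ return 3. v=5 6 4 7 12 14 10 15 8 9 18 16

5 6 4 7 12 14 10 15 8 9 18 16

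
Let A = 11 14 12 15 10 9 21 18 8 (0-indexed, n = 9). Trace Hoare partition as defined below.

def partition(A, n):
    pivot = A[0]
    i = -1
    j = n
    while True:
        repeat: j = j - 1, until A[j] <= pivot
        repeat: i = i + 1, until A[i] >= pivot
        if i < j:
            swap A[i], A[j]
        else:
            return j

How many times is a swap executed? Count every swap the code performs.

pivot = A[0] = 11; i = -1, j = 9
j→8 (A[8]=8≤11), i→0 (A[0]=11≥11); i<j, swap → 8 14 12 15 10 9 21 18 11
j→5 (A[5]=9≤11), i→1 (A[1]=14≥11); i<j, swap → 8 9 12 15 10 14 21 18 11
j→4 (A[4]=10≤11), i→2 (A[2]=12≥11); i<j, swap → 8 9 10 15 12 14 21 18 11
j→2, i→3; i≥j, return j=2. A = 8 9 10 15 12 14 21 18 11

3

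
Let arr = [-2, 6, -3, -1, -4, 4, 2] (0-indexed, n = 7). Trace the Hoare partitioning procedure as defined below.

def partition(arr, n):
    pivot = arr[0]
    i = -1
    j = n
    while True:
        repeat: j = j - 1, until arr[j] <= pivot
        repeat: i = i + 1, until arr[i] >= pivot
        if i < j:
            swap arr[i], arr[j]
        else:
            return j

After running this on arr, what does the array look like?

pivot=-2
j stops at 4 (-4), i stops at 0 (-2); swap ⇒ [-4, 6, -3, -1, -2, 4, 2]
j stops at 2 (-3), i stops at 1 (6); swap ⇒ [-4, -3, 6, -1, -2, 4, 2]
j stops at 1, i stops at 2; i≥j ⇒ return 1. arr=[-4, -3, 6, -1, -2, 4, 2]

[-4, -3, 6, -1, -2, 4, 2]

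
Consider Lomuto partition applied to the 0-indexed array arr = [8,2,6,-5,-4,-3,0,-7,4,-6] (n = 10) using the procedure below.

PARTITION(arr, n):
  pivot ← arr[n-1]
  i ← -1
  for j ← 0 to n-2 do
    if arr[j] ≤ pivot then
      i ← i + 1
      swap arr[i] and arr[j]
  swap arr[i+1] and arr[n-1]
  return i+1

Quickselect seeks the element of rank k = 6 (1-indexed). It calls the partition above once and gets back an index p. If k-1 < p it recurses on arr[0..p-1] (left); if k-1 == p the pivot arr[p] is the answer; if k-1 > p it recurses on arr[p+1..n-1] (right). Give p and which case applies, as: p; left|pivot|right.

1; right

pivot = arr[9] = -6; i = -1
j=0: arr[0]=8 > -6 → no swap
j=1: arr[1]=2 > -6 → no swap
j=2: arr[2]=6 > -6 → no swap
j=3: arr[3]=-5 > -6 → no swap
j=4: arr[4]=-4 > -6 → no swap
j=5: arr[5]=-3 > -6 → no swap
j=6: arr[6]=0 > -6 → no swap
j=7: arr[7]=-7 ≤ -6 → i=0, swap arr[0],arr[7] → [-7,2,6,-5,-4,-3,0,8,4,-6]
j=8: arr[8]=4 > -6 → no swap
final swap arr[1],arr[9] → [-7,-6,6,-5,-4,-3,0,8,4,2]; return 1
p = 1; k-1 = 5 > 1 ⇒ right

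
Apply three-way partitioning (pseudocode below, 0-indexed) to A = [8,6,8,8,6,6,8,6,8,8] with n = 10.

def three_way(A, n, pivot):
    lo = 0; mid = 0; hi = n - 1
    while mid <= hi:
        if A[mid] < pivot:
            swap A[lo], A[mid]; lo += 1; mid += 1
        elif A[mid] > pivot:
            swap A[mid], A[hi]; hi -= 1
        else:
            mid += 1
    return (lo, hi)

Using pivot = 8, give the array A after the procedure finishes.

[6,6,6,6,8,8,8,8,8,8]

pivot = 8; lo=0, mid=0, hi=9
A[mid]=8=8: mid=1
A[mid]=6<8: swap A[0],A[1]; lo=1,mid=2 → [6,8,8,8,6,6,8,6,8,8]
A[mid]=8=8: mid=3
A[mid]=8=8: mid=4
A[mid]=6<8: swap A[1],A[4]; lo=2,mid=5 → [6,6,8,8,8,6,8,6,8,8]
A[mid]=6<8: swap A[2],A[5]; lo=3,mid=6 → [6,6,6,8,8,8,8,6,8,8]
A[mid]=8=8: mid=7
A[mid]=6<8: swap A[3],A[7]; lo=4,mid=8 → [6,6,6,6,8,8,8,8,8,8]
A[mid]=8=8: mid=9
A[mid]=8=8: mid=10
end: lo=4, hi=9; A = [6,6,6,6,8,8,8,8,8,8]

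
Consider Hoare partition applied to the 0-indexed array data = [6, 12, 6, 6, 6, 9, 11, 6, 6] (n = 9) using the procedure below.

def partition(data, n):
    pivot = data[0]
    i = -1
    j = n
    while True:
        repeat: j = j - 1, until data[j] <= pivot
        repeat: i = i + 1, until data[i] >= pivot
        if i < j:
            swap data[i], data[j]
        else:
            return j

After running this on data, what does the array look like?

pivot=6
j stops at 8 (6), i stops at 0 (6); swap ⇒ [6, 12, 6, 6, 6, 9, 11, 6, 6]
j stops at 7 (6), i stops at 1 (12); swap ⇒ [6, 6, 6, 6, 6, 9, 11, 12, 6]
j stops at 4 (6), i stops at 2 (6); swap ⇒ [6, 6, 6, 6, 6, 9, 11, 12, 6]
j stops at 3, i stops at 3; i≥j ⇒ return 3. data=[6, 6, 6, 6, 6, 9, 11, 12, 6]

[6, 6, 6, 6, 6, 9, 11, 12, 6]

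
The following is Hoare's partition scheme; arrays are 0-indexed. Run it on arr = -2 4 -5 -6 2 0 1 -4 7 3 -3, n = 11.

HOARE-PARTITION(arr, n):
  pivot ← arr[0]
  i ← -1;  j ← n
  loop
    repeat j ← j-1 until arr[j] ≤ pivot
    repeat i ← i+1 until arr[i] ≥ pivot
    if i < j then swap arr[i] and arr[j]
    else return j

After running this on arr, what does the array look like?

-3 -4 -5 -6 2 0 1 4 7 3 -2

pivot = arr[0] = -2; i = -1, j = 11
j→10 (arr[10]=-3≤-2), i→0 (arr[0]=-2≥-2); i<j, swap → -3 4 -5 -6 2 0 1 -4 7 3 -2
j→7 (arr[7]=-4≤-2), i→1 (arr[1]=4≥-2); i<j, swap → -3 -4 -5 -6 2 0 1 4 7 3 -2
j→3, i→4; i≥j, return j=3. arr = -3 -4 -5 -6 2 0 1 4 7 3 -2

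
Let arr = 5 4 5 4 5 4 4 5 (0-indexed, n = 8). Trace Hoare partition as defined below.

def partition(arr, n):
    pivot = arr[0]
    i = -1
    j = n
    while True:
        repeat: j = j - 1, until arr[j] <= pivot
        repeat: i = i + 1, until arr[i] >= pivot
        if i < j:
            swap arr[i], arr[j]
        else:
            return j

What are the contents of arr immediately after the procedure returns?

pivot=5
j stops at 7 (5), i stops at 0 (5); swap ⇒ 5 4 5 4 5 4 4 5
j stops at 6 (4), i stops at 2 (5); swap ⇒ 5 4 4 4 5 4 5 5
j stops at 5 (4), i stops at 4 (5); swap ⇒ 5 4 4 4 4 5 5 5
j stops at 4, i stops at 5; i≥j ⇒ return 4. arr=5 4 4 4 4 5 5 5

5 4 4 4 4 5 5 5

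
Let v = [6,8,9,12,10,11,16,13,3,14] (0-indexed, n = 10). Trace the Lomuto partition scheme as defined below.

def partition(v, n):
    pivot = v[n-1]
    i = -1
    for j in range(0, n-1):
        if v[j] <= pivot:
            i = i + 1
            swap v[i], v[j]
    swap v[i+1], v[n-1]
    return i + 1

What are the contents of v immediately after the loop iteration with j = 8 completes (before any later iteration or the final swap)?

pivot = v[9] = 14; i = -1
j=0: v[0]=6 ≤ 14 → i=0, swap v[0],v[0] (no change) → [6,8,9,12,10,11,16,13,3,14]
j=1: v[1]=8 ≤ 14 → i=1, swap v[1],v[1] (no change) → [6,8,9,12,10,11,16,13,3,14]
j=2: v[2]=9 ≤ 14 → i=2, swap v[2],v[2] (no change) → [6,8,9,12,10,11,16,13,3,14]
j=3: v[3]=12 ≤ 14 → i=3, swap v[3],v[3] (no change) → [6,8,9,12,10,11,16,13,3,14]
j=4: v[4]=10 ≤ 14 → i=4, swap v[4],v[4] (no change) → [6,8,9,12,10,11,16,13,3,14]
j=5: v[5]=11 ≤ 14 → i=5, swap v[5],v[5] (no change) → [6,8,9,12,10,11,16,13,3,14]
j=6: v[6]=16 > 14 → no swap
j=7: v[7]=13 ≤ 14 → i=6, swap v[6],v[7] → [6,8,9,12,10,11,13,16,3,14]
j=8: v[8]=3 ≤ 14 → i=7, swap v[7],v[8] → [6,8,9,12,10,11,13,3,16,14]
(after j=8) v = [6,8,9,12,10,11,13,3,16,14]

[6,8,9,12,10,11,13,3,16,14]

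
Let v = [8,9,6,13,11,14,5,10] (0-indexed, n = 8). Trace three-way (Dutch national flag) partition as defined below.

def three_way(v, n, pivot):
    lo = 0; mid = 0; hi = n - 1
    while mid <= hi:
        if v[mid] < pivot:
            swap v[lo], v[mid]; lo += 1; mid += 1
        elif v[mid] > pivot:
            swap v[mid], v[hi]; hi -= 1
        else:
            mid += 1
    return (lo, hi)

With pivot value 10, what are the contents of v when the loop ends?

lo=0 mid=0 hi=7
8<10: swap(0,0), lo=1 mid=1 ⇒ [8,9,6,13,11,14,5,10]
9<10: swap(1,1), lo=2 mid=2 ⇒ [8,9,6,13,11,14,5,10]
6<10: swap(2,2), lo=3 mid=3 ⇒ [8,9,6,13,11,14,5,10]
13>10: swap(3,7), hi=6 ⇒ [8,9,6,10,11,14,5,13]
10=10: mid=4
11>10: swap(4,6), hi=5 ⇒ [8,9,6,10,5,14,11,13]
5<10: swap(3,4), lo=4 mid=5 ⇒ [8,9,6,5,10,14,11,13]
14>10: swap(5,5), hi=4 ⇒ [8,9,6,5,10,14,11,13]
done. lo=4 hi=4; v=[8,9,6,5,10,14,11,13]

[8,9,6,5,10,14,11,13]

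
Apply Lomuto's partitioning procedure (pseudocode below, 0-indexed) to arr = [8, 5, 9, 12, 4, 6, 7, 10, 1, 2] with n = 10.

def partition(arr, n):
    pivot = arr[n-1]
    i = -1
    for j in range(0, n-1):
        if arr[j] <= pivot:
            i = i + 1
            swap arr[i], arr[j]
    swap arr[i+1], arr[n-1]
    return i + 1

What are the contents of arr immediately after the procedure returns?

pivot=2, i=-1
j=0: 8>2, skip
j=1: 5>2, skip
j=2: 9>2, skip
j=3: 12>2, skip
j=4: 4>2, skip
j=5: 6>2, skip
j=6: 7>2, skip
j=7: 10>2, skip
j=8: 1≤2, i=0, swap(0,8) ⇒ [1, 5, 9, 12, 4, 6, 7, 10, 8, 2]
swap(1,9) ⇒ [1, 2, 9, 12, 4, 6, 7, 10, 8, 5]; return 1

[1, 2, 9, 12, 4, 6, 7, 10, 8, 5]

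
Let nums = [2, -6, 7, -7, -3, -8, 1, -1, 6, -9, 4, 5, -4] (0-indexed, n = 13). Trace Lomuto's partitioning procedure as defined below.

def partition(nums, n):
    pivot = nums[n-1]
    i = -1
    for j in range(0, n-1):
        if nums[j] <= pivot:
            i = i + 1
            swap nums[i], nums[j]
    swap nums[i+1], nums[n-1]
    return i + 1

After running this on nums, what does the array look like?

[-6, -7, -8, -9, -4, 7, 1, -1, 6, 2, 4, 5, -3]

pivot=-4, i=-1
j=0: 2>-4, skip
j=1: -6≤-4, i=0, swap(0,1) ⇒ [-6, 2, 7, -7, -3, -8, 1, -1, 6, -9, 4, 5, -4]
j=2: 7>-4, skip
j=3: -7≤-4, i=1, swap(1,3) ⇒ [-6, -7, 7, 2, -3, -8, 1, -1, 6, -9, 4, 5, -4]
j=4: -3>-4, skip
j=5: -8≤-4, i=2, swap(2,5) ⇒ [-6, -7, -8, 2, -3, 7, 1, -1, 6, -9, 4, 5, -4]
j=6: 1>-4, skip
j=7: -1>-4, skip
j=8: 6>-4, skip
j=9: -9≤-4, i=3, swap(3,9) ⇒ [-6, -7, -8, -9, -3, 7, 1, -1, 6, 2, 4, 5, -4]
j=10: 4>-4, skip
j=11: 5>-4, skip
swap(4,12) ⇒ [-6, -7, -8, -9, -4, 7, 1, -1, 6, 2, 4, 5, -3]; return 4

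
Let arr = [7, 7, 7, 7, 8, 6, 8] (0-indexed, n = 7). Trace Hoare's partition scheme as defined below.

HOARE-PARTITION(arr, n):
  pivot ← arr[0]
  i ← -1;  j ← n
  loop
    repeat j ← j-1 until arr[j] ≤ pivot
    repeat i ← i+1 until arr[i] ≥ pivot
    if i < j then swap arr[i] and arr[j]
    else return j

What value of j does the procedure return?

2

pivot = arr[0] = 7; i = -1, j = 7
j→5 (arr[5]=6≤7), i→0 (arr[0]=7≥7); i<j, swap → [6, 7, 7, 7, 8, 7, 8]
j→3 (arr[3]=7≤7), i→1 (arr[1]=7≥7); i<j, swap → [6, 7, 7, 7, 8, 7, 8]
j→2, i→2; i≥j, return j=2. arr = [6, 7, 7, 7, 8, 7, 8]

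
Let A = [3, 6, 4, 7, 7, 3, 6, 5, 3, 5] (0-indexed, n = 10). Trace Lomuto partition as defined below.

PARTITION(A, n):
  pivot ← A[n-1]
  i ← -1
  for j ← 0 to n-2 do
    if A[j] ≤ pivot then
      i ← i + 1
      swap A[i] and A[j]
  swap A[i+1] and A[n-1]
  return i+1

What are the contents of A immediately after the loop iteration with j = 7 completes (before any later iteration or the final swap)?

[3, 4, 3, 5, 7, 6, 6, 7, 3, 5]

pivot = A[9] = 5; i = -1
j=0: A[0]=3 ≤ 5 → i=0, swap A[0],A[0] (no change) → [3, 6, 4, 7, 7, 3, 6, 5, 3, 5]
j=1: A[1]=6 > 5 → no swap
j=2: A[2]=4 ≤ 5 → i=1, swap A[1],A[2] → [3, 4, 6, 7, 7, 3, 6, 5, 3, 5]
j=3: A[3]=7 > 5 → no swap
j=4: A[4]=7 > 5 → no swap
j=5: A[5]=3 ≤ 5 → i=2, swap A[2],A[5] → [3, 4, 3, 7, 7, 6, 6, 5, 3, 5]
j=6: A[6]=6 > 5 → no swap
j=7: A[7]=5 ≤ 5 → i=3, swap A[3],A[7] → [3, 4, 3, 5, 7, 6, 6, 7, 3, 5]
(after j=7) A = [3, 4, 3, 5, 7, 6, 6, 7, 3, 5]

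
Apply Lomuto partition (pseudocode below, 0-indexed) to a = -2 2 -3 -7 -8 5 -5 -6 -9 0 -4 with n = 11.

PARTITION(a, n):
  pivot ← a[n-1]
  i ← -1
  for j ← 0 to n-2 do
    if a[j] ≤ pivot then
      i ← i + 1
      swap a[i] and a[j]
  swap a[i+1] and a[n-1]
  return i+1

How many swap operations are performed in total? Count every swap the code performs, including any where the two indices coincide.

pivot = a[10] = -4; i = -1
j=0: a[0]=-2 > -4 → no swap
j=1: a[1]=2 > -4 → no swap
j=2: a[2]=-3 > -4 → no swap
j=3: a[3]=-7 ≤ -4 → i=0, swap a[0],a[3] → -7 2 -3 -2 -8 5 -5 -6 -9 0 -4
j=4: a[4]=-8 ≤ -4 → i=1, swap a[1],a[4] → -7 -8 -3 -2 2 5 -5 -6 -9 0 -4
j=5: a[5]=5 > -4 → no swap
j=6: a[6]=-5 ≤ -4 → i=2, swap a[2],a[6] → -7 -8 -5 -2 2 5 -3 -6 -9 0 -4
j=7: a[7]=-6 ≤ -4 → i=3, swap a[3],a[7] → -7 -8 -5 -6 2 5 -3 -2 -9 0 -4
j=8: a[8]=-9 ≤ -4 → i=4, swap a[4],a[8] → -7 -8 -5 -6 -9 5 -3 -2 2 0 -4
j=9: a[9]=0 > -4 → no swap
final swap a[5],a[10] → -7 -8 -5 -6 -9 -4 -3 -2 2 0 5; return 5

6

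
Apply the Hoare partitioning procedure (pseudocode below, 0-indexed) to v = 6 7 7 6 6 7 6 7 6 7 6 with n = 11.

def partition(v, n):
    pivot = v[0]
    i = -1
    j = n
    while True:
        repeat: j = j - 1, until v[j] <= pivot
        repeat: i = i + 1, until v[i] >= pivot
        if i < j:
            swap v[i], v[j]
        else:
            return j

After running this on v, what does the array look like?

pivot = v[0] = 6; i = -1, j = 11
j→10 (v[10]=6≤6), i→0 (v[0]=6≥6); i<j, swap → 6 7 7 6 6 7 6 7 6 7 6
j→8 (v[8]=6≤6), i→1 (v[1]=7≥6); i<j, swap → 6 6 7 6 6 7 6 7 7 7 6
j→6 (v[6]=6≤6), i→2 (v[2]=7≥6); i<j, swap → 6 6 6 6 6 7 7 7 7 7 6
j→4 (v[4]=6≤6), i→3 (v[3]=6≥6); i<j, swap → 6 6 6 6 6 7 7 7 7 7 6
j→3, i→4; i≥j, return j=3. v = 6 6 6 6 6 7 7 7 7 7 6

6 6 6 6 6 7 7 7 7 7 6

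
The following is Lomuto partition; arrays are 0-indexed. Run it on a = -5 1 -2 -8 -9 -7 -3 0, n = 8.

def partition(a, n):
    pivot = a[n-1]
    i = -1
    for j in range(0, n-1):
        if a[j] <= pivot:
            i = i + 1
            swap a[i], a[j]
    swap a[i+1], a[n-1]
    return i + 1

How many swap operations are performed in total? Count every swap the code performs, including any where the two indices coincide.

pivot=0, i=-1
j=0: -5≤0, i=0, swap(0,0) ⇒ -5 1 -2 -8 -9 -7 -3 0
j=1: 1>0, skip
j=2: -2≤0, i=1, swap(1,2) ⇒ -5 -2 1 -8 -9 -7 -3 0
j=3: -8≤0, i=2, swap(2,3) ⇒ -5 -2 -8 1 -9 -7 -3 0
j=4: -9≤0, i=3, swap(3,4) ⇒ -5 -2 -8 -9 1 -7 -3 0
j=5: -7≤0, i=4, swap(4,5) ⇒ -5 -2 -8 -9 -7 1 -3 0
j=6: -3≤0, i=5, swap(5,6) ⇒ -5 -2 -8 -9 -7 -3 1 0
swap(6,7) ⇒ -5 -2 -8 -9 -7 -3 0 1; return 6

7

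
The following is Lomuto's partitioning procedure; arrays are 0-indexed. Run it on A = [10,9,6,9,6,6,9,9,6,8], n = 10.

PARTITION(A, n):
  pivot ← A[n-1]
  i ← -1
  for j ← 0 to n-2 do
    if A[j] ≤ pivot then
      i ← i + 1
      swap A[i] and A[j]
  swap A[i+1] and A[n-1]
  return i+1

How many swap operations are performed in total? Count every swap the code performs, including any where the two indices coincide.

pivot = A[9] = 8; i = -1
j=0: A[0]=10 > 8 → no swap
j=1: A[1]=9 > 8 → no swap
j=2: A[2]=6 ≤ 8 → i=0, swap A[0],A[2] → [6,9,10,9,6,6,9,9,6,8]
j=3: A[3]=9 > 8 → no swap
j=4: A[4]=6 ≤ 8 → i=1, swap A[1],A[4] → [6,6,10,9,9,6,9,9,6,8]
j=5: A[5]=6 ≤ 8 → i=2, swap A[2],A[5] → [6,6,6,9,9,10,9,9,6,8]
j=6: A[6]=9 > 8 → no swap
j=7: A[7]=9 > 8 → no swap
j=8: A[8]=6 ≤ 8 → i=3, swap A[3],A[8] → [6,6,6,6,9,10,9,9,9,8]
final swap A[4],A[9] → [6,6,6,6,8,10,9,9,9,9]; return 4

5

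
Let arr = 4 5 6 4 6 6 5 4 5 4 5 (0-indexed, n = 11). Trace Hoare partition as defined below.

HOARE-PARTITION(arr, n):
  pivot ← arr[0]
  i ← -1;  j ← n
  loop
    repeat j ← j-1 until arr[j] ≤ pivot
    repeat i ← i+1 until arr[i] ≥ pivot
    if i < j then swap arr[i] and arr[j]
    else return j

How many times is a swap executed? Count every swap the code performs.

pivot=4
j stops at 9 (4), i stops at 0 (4); swap ⇒ 4 5 6 4 6 6 5 4 5 4 5
j stops at 7 (4), i stops at 1 (5); swap ⇒ 4 4 6 4 6 6 5 5 5 4 5
j stops at 3 (4), i stops at 2 (6); swap ⇒ 4 4 4 6 6 6 5 5 5 4 5
j stops at 2, i stops at 3; i≥j ⇒ return 2. arr=4 4 4 6 6 6 5 5 5 4 5

3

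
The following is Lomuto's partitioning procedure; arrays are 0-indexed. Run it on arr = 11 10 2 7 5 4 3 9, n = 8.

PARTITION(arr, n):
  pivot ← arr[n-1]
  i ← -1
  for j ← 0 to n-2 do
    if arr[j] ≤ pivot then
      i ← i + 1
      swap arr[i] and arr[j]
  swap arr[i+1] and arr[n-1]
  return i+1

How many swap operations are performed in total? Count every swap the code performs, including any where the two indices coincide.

6

pivot=9, i=-1
j=0: 11>9, skip
j=1: 10>9, skip
j=2: 2≤9, i=0, swap(0,2) ⇒ 2 10 11 7 5 4 3 9
j=3: 7≤9, i=1, swap(1,3) ⇒ 2 7 11 10 5 4 3 9
j=4: 5≤9, i=2, swap(2,4) ⇒ 2 7 5 10 11 4 3 9
j=5: 4≤9, i=3, swap(3,5) ⇒ 2 7 5 4 11 10 3 9
j=6: 3≤9, i=4, swap(4,6) ⇒ 2 7 5 4 3 10 11 9
swap(5,7) ⇒ 2 7 5 4 3 9 11 10; return 5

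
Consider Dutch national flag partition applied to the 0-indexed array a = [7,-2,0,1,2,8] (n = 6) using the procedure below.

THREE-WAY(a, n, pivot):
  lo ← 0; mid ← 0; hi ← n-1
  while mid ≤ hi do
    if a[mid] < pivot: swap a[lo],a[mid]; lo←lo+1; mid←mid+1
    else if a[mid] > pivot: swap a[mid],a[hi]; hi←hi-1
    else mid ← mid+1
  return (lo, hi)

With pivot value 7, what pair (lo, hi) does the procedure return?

pivot = 7; lo=0, mid=0, hi=5
a[mid]=7=7: mid=1
a[mid]=-2<7: swap a[0],a[1]; lo=1,mid=2 → [-2,7,0,1,2,8]
a[mid]=0<7: swap a[1],a[2]; lo=2,mid=3 → [-2,0,7,1,2,8]
a[mid]=1<7: swap a[2],a[3]; lo=3,mid=4 → [-2,0,1,7,2,8]
a[mid]=2<7: swap a[3],a[4]; lo=4,mid=5 → [-2,0,1,2,7,8]
a[mid]=8>7: swap a[5],a[5]; hi=4 → [-2,0,1,2,7,8]
end: lo=4, hi=4; a = [-2,0,1,2,7,8]

(4, 4)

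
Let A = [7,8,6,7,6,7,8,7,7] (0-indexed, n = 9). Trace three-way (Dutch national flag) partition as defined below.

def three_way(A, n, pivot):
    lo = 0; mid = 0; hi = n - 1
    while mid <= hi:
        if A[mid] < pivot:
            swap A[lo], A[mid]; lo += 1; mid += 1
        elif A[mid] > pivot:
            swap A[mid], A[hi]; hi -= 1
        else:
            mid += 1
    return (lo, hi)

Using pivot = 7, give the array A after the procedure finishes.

lo=0 mid=0 hi=8
7=7: mid=1
8>7: swap(1,8), hi=7 ⇒ [7,7,6,7,6,7,8,7,8]
7=7: mid=2
6<7: swap(0,2), lo=1 mid=3 ⇒ [6,7,7,7,6,7,8,7,8]
7=7: mid=4
6<7: swap(1,4), lo=2 mid=5 ⇒ [6,6,7,7,7,7,8,7,8]
7=7: mid=6
8>7: swap(6,7), hi=6 ⇒ [6,6,7,7,7,7,7,8,8]
7=7: mid=7
done. lo=2 hi=6; A=[6,6,7,7,7,7,7,8,8]

[6,6,7,7,7,7,7,8,8]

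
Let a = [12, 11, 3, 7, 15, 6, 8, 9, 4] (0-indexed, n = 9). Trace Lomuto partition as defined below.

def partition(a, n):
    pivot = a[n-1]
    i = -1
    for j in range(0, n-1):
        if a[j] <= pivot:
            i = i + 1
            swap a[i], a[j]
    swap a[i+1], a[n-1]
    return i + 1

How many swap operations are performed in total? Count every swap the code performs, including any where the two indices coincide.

2

pivot = a[8] = 4; i = -1
j=0: a[0]=12 > 4 → no swap
j=1: a[1]=11 > 4 → no swap
j=2: a[2]=3 ≤ 4 → i=0, swap a[0],a[2] → [3, 11, 12, 7, 15, 6, 8, 9, 4]
j=3: a[3]=7 > 4 → no swap
j=4: a[4]=15 > 4 → no swap
j=5: a[5]=6 > 4 → no swap
j=6: a[6]=8 > 4 → no swap
j=7: a[7]=9 > 4 → no swap
final swap a[1],a[8] → [3, 4, 12, 7, 15, 6, 8, 9, 11]; return 1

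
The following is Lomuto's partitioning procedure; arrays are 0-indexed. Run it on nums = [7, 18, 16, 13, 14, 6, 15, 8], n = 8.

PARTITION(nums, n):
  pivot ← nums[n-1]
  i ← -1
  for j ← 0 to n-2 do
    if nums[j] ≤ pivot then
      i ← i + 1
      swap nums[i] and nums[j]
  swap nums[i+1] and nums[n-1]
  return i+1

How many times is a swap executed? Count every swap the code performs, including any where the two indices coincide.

3

pivot=8, i=-1
j=0: 7≤8, i=0, swap(0,0) ⇒ [7, 18, 16, 13, 14, 6, 15, 8]
j=1: 18>8, skip
j=2: 16>8, skip
j=3: 13>8, skip
j=4: 14>8, skip
j=5: 6≤8, i=1, swap(1,5) ⇒ [7, 6, 16, 13, 14, 18, 15, 8]
j=6: 15>8, skip
swap(2,7) ⇒ [7, 6, 8, 13, 14, 18, 15, 16]; return 2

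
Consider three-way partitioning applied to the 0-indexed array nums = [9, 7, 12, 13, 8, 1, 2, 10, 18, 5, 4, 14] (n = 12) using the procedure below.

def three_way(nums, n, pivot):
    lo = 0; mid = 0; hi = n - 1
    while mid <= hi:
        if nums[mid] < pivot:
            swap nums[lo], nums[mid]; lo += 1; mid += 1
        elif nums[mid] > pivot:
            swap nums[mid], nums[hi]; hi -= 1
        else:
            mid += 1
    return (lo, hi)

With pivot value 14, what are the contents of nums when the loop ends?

pivot = 14; lo=0, mid=0, hi=11
nums[mid]=9<14: swap nums[0],nums[0]; lo=1,mid=1 → [9, 7, 12, 13, 8, 1, 2, 10, 18, 5, 4, 14]
nums[mid]=7<14: swap nums[1],nums[1]; lo=2,mid=2 → [9, 7, 12, 13, 8, 1, 2, 10, 18, 5, 4, 14]
nums[mid]=12<14: swap nums[2],nums[2]; lo=3,mid=3 → [9, 7, 12, 13, 8, 1, 2, 10, 18, 5, 4, 14]
nums[mid]=13<14: swap nums[3],nums[3]; lo=4,mid=4 → [9, 7, 12, 13, 8, 1, 2, 10, 18, 5, 4, 14]
nums[mid]=8<14: swap nums[4],nums[4]; lo=5,mid=5 → [9, 7, 12, 13, 8, 1, 2, 10, 18, 5, 4, 14]
nums[mid]=1<14: swap nums[5],nums[5]; lo=6,mid=6 → [9, 7, 12, 13, 8, 1, 2, 10, 18, 5, 4, 14]
nums[mid]=2<14: swap nums[6],nums[6]; lo=7,mid=7 → [9, 7, 12, 13, 8, 1, 2, 10, 18, 5, 4, 14]
nums[mid]=10<14: swap nums[7],nums[7]; lo=8,mid=8 → [9, 7, 12, 13, 8, 1, 2, 10, 18, 5, 4, 14]
nums[mid]=18>14: swap nums[8],nums[11]; hi=10 → [9, 7, 12, 13, 8, 1, 2, 10, 14, 5, 4, 18]
nums[mid]=14=14: mid=9
nums[mid]=5<14: swap nums[8],nums[9]; lo=9,mid=10 → [9, 7, 12, 13, 8, 1, 2, 10, 5, 14, 4, 18]
nums[mid]=4<14: swap nums[9],nums[10]; lo=10,mid=11 → [9, 7, 12, 13, 8, 1, 2, 10, 5, 4, 14, 18]
end: lo=10, hi=10; nums = [9, 7, 12, 13, 8, 1, 2, 10, 5, 4, 14, 18]

[9, 7, 12, 13, 8, 1, 2, 10, 5, 4, 14, 18]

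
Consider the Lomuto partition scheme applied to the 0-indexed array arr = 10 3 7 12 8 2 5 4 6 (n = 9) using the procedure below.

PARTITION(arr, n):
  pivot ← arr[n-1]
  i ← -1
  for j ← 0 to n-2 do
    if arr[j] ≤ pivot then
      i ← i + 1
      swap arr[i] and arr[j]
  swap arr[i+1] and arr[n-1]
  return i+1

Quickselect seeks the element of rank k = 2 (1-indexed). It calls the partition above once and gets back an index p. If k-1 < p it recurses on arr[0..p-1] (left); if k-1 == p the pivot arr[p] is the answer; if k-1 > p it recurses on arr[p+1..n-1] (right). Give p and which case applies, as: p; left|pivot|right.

4; left

pivot=6, i=-1
j=0: 10>6, skip
j=1: 3≤6, i=0, swap(0,1) ⇒ 3 10 7 12 8 2 5 4 6
j=2: 7>6, skip
j=3: 12>6, skip
j=4: 8>6, skip
j=5: 2≤6, i=1, swap(1,5) ⇒ 3 2 7 12 8 10 5 4 6
j=6: 5≤6, i=2, swap(2,6) ⇒ 3 2 5 12 8 10 7 4 6
j=7: 4≤6, i=3, swap(3,7) ⇒ 3 2 5 4 8 10 7 12 6
swap(4,8) ⇒ 3 2 5 4 6 10 7 12 8; return 4
p = 4; k-1 = 1 < 4 ⇒ left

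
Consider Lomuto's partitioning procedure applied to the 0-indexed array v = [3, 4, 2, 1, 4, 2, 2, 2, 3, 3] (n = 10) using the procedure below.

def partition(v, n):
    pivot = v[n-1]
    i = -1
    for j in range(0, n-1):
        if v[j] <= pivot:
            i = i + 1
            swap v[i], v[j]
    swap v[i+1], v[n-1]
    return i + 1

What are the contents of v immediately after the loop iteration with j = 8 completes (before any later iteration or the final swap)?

[3, 2, 1, 2, 2, 2, 3, 4, 4, 3]

pivot = v[9] = 3; i = -1
j=0: v[0]=3 ≤ 3 → i=0, swap v[0],v[0] (no change) → [3, 4, 2, 1, 4, 2, 2, 2, 3, 3]
j=1: v[1]=4 > 3 → no swap
j=2: v[2]=2 ≤ 3 → i=1, swap v[1],v[2] → [3, 2, 4, 1, 4, 2, 2, 2, 3, 3]
j=3: v[3]=1 ≤ 3 → i=2, swap v[2],v[3] → [3, 2, 1, 4, 4, 2, 2, 2, 3, 3]
j=4: v[4]=4 > 3 → no swap
j=5: v[5]=2 ≤ 3 → i=3, swap v[3],v[5] → [3, 2, 1, 2, 4, 4, 2, 2, 3, 3]
j=6: v[6]=2 ≤ 3 → i=4, swap v[4],v[6] → [3, 2, 1, 2, 2, 4, 4, 2, 3, 3]
j=7: v[7]=2 ≤ 3 → i=5, swap v[5],v[7] → [3, 2, 1, 2, 2, 2, 4, 4, 3, 3]
j=8: v[8]=3 ≤ 3 → i=6, swap v[6],v[8] → [3, 2, 1, 2, 2, 2, 3, 4, 4, 3]
(after j=8) v = [3, 2, 1, 2, 2, 2, 3, 4, 4, 3]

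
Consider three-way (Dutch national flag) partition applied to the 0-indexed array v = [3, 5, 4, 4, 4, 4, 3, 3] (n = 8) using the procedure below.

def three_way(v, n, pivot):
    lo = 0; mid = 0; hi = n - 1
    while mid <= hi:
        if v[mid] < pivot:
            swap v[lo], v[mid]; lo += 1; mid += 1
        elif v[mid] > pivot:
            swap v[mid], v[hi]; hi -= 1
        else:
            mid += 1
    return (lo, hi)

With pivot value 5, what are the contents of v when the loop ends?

pivot = 5; lo=0, mid=0, hi=7
v[mid]=3<5: swap v[0],v[0]; lo=1,mid=1 → [3, 5, 4, 4, 4, 4, 3, 3]
v[mid]=5=5: mid=2
v[mid]=4<5: swap v[1],v[2]; lo=2,mid=3 → [3, 4, 5, 4, 4, 4, 3, 3]
v[mid]=4<5: swap v[2],v[3]; lo=3,mid=4 → [3, 4, 4, 5, 4, 4, 3, 3]
v[mid]=4<5: swap v[3],v[4]; lo=4,mid=5 → [3, 4, 4, 4, 5, 4, 3, 3]
v[mid]=4<5: swap v[4],v[5]; lo=5,mid=6 → [3, 4, 4, 4, 4, 5, 3, 3]
v[mid]=3<5: swap v[5],v[6]; lo=6,mid=7 → [3, 4, 4, 4, 4, 3, 5, 3]
v[mid]=3<5: swap v[6],v[7]; lo=7,mid=8 → [3, 4, 4, 4, 4, 3, 3, 5]
end: lo=7, hi=7; v = [3, 4, 4, 4, 4, 3, 3, 5]

[3, 4, 4, 4, 4, 3, 3, 5]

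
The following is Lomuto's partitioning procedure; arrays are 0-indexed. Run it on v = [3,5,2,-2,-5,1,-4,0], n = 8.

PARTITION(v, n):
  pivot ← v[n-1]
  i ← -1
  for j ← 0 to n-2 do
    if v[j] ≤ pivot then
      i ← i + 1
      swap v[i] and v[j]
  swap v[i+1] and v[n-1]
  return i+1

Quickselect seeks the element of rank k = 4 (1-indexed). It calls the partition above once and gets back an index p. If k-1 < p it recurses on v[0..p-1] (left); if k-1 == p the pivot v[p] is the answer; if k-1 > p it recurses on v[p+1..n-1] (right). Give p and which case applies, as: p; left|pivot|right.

3; pivot

pivot = v[7] = 0; i = -1
j=0: v[0]=3 > 0 → no swap
j=1: v[1]=5 > 0 → no swap
j=2: v[2]=2 > 0 → no swap
j=3: v[3]=-2 ≤ 0 → i=0, swap v[0],v[3] → [-2,5,2,3,-5,1,-4,0]
j=4: v[4]=-5 ≤ 0 → i=1, swap v[1],v[4] → [-2,-5,2,3,5,1,-4,0]
j=5: v[5]=1 > 0 → no swap
j=6: v[6]=-4 ≤ 0 → i=2, swap v[2],v[6] → [-2,-5,-4,3,5,1,2,0]
final swap v[3],v[7] → [-2,-5,-4,0,5,1,2,3]; return 3
p = 3; k-1 = 3 == 3 ⇒ pivot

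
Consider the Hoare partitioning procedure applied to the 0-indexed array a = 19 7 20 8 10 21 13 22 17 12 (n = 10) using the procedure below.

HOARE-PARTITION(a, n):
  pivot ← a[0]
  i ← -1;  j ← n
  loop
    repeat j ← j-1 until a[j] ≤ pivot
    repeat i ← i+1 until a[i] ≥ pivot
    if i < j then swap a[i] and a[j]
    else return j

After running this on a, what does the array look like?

12 7 17 8 10 13 21 22 20 19

pivot = a[0] = 19; i = -1, j = 10
j→9 (a[9]=12≤19), i→0 (a[0]=19≥19); i<j, swap → 12 7 20 8 10 21 13 22 17 19
j→8 (a[8]=17≤19), i→2 (a[2]=20≥19); i<j, swap → 12 7 17 8 10 21 13 22 20 19
j→6 (a[6]=13≤19), i→5 (a[5]=21≥19); i<j, swap → 12 7 17 8 10 13 21 22 20 19
j→5, i→6; i≥j, return j=5. a = 12 7 17 8 10 13 21 22 20 19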